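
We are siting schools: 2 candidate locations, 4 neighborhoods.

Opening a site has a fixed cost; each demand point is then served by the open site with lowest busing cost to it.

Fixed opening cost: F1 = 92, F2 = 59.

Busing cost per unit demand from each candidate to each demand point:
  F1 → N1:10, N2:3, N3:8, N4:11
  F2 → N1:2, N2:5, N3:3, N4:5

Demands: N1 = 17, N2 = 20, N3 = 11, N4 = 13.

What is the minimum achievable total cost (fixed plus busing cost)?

Open {F2}: assign each demand point to its cheapest open site.
  N1→F2 17×2=34, N2→F2 20×5=100, N3→F2 11×3=33, N4→F2 13×5=65
  busing cost 232, fixed 59 → total 291.
Compare {F1, F2}: busing cost 192 + fixed 151 = 343.
Compare {F1}: busing cost 461 + fixed 92 = 553.

291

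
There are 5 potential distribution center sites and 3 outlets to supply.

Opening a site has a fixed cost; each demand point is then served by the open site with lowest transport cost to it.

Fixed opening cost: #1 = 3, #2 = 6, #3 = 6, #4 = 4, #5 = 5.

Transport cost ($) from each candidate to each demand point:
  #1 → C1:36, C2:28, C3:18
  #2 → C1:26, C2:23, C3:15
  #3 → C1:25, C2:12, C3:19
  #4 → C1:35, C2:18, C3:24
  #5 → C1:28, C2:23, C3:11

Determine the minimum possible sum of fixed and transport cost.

59

Open {#3, #5}: assign each demand point to its cheapest open site.
  C1→#3 25, C2→#3 12, C3→#5 11
  transport cost 48, fixed 11 → total 59.
Compare {#3}: transport cost 56 + fixed 6 = 62.
Compare {#1, #3, #5}: transport cost 48 + fixed 14 = 62.
Compare {#3, #4, #5}: transport cost 48 + fixed 15 = 63.
All other subsets cost ≥ 62. Minimum total cost: 59.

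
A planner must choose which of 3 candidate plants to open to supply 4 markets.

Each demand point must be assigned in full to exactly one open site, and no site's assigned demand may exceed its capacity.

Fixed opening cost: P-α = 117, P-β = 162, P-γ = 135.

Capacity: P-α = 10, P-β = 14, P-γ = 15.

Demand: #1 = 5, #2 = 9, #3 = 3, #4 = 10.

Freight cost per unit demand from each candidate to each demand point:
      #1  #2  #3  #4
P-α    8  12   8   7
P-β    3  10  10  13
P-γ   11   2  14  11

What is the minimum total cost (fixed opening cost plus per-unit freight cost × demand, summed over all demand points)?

530

Open {P-β, P-γ}; cheapest assignment that respects the capacities:
  P-β (cap 14, load 13): #3, #4 — cost 3×10 + 10×13 = 160
  P-γ (cap 15, load 14): #1, #2 — cost 5×11 + 9×2 = 73
  Shipping 233, fixed 297 → total 530.
  Any other capacity-feasible assignment to {P-β, P-γ} ships for at least 233.
Compare {P-α, P-β, P-γ}: its best feasible assignment gives total 547.
Every other set of open sites that can feasibly serve all demand totals ≥ 547 even under its best assignment. Minimum: 530.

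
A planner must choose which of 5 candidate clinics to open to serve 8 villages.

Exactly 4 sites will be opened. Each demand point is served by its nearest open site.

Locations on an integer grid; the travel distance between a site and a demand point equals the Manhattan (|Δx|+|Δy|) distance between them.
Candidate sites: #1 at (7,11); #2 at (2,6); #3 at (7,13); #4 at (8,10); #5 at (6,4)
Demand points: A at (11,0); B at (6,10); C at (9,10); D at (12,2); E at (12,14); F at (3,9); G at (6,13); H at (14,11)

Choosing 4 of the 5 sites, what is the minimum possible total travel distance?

Open {#2, #3, #4, #5}.
  A→#5 9, B→#4 2, C→#4 1, D→#5 8, E→#3 6, F→#2 4, G→#3 1, H→#4 7  ⇒ total 38.
Compare {#1, #2, #3, #5}: total 40.
Compare {#1, #3, #4, #5}: total 40.
No size-4 selection does better; minimum is 38.

38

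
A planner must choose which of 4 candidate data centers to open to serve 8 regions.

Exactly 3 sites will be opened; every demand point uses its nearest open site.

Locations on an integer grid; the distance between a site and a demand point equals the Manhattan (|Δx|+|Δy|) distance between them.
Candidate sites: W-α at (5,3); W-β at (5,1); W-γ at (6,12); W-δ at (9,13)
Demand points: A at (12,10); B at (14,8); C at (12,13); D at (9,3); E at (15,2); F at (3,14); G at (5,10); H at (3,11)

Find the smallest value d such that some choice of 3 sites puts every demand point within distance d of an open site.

11

Open {W-α, W-β, W-δ}.
  Farthest demand point is E at distance 11 (to W-α); all others are ≤ 11.
With {W-α, W-γ, W-δ} the worst case is 11.
With {W-β, W-γ, W-δ} the worst case is 11.
No size-3 selection achieves below 11.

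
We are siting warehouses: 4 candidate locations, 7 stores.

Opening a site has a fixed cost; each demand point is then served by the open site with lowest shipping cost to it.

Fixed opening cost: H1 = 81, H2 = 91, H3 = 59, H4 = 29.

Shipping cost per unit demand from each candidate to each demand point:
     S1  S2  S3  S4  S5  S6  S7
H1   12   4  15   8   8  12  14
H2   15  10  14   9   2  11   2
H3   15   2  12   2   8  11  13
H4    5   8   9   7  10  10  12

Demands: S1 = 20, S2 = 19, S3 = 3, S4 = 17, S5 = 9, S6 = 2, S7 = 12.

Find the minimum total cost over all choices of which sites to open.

Open {H2, H3, H4}: assign each demand point to its cheapest open site.
  S1→H4 20×5=100, S2→H3 19×2=38, S3→H4 3×9=27, S4→H3 17×2=34, S5→H2 9×2=18, S6→H4 2×10=20, S7→H2 12×2=24
  shipping cost 261, fixed 179 → total 440.
Compare {H1, H2, H3, H4}: shipping cost 261 + fixed 260 = 521.
Compare {H3, H4}: shipping cost 435 + fixed 88 = 523.
Compare {H2, H4}: shipping cost 460 + fixed 120 = 580.
All other subsets cost ≥ 521. Minimum total cost: 440.

440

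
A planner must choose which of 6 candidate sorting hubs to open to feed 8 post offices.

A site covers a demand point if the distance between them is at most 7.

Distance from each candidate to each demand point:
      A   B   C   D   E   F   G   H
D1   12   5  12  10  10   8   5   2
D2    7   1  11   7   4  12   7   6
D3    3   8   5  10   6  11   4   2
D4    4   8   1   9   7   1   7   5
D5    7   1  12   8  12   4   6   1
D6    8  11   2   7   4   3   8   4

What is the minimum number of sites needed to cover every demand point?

Coverage sets (demand points within 7 of each site):
  D1: {B, G, H}
  D2: {A, B, D, E, G, H}
  D3: {A, C, E, G, H}
  D4: {A, C, E, F, G, H}
  D5: {A, B, F, G, H}
  D6: {C, D, E, F, H}
No single site covers all 8 demand points.
But {D2, D4} covers everything, so the minimum is 2.

2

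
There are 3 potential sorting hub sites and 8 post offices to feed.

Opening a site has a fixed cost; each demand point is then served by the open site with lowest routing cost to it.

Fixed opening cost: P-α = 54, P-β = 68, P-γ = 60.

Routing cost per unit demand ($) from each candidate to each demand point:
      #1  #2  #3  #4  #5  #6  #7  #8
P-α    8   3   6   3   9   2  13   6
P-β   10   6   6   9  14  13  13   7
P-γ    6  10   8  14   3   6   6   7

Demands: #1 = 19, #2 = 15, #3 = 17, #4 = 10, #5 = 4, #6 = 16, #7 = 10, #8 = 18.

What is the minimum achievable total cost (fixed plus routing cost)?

Open {P-α, P-γ}: assign each demand point to its cheapest open site.
  #1→P-γ 19×6=114, #2→P-α 15×3=45, #3→P-α 17×6=102, #4→P-α 10×3=30, #5→P-γ 4×3=12, #6→P-α 16×2=32, #7→P-γ 10×6=60, #8→P-α 18×6=108
  routing cost 503, fixed 114 → total 617.
Compare {P-α, P-β, P-γ}: routing cost 503 + fixed 182 = 685.
Compare {P-α}: routing cost 635 + fixed 54 = 689.
Compare {P-α, P-β}: routing cost 635 + fixed 122 = 757.
All other subsets cost ≥ 685. Minimum total cost: 617.

617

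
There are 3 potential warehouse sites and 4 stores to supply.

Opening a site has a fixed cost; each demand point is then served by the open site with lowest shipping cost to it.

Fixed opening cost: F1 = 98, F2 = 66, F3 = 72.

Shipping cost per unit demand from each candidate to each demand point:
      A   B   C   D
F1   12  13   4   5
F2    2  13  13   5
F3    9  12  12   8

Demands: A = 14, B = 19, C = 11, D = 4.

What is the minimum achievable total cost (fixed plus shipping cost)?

503

Open {F1, F2}: assign each demand point to its cheapest open site.
  A→F2 14×2=28, B→F1 19×13=247, C→F1 11×4=44, D→F1 4×5=20
  shipping cost 339, fixed 164 → total 503.
Compare {F2}: shipping cost 438 + fixed 66 = 504.
Compare {F2, F3}: shipping cost 408 + fixed 138 = 546.
Compare {F1, F2, F3}: shipping cost 320 + fixed 236 = 556.
All other subsets cost ≥ 504. Minimum total cost: 503.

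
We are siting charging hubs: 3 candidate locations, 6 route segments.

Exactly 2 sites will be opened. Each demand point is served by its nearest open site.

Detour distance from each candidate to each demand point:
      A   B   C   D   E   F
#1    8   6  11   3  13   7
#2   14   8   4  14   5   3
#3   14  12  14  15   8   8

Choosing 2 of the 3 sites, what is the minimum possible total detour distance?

Open {#1, #2}.
  A→#1 8, B→#1 6, C→#2 4, D→#1 3, E→#2 5, F→#2 3  ⇒ total 29.
Compare {#1, #3}: total 43.
Compare {#2, #3}: total 48.

29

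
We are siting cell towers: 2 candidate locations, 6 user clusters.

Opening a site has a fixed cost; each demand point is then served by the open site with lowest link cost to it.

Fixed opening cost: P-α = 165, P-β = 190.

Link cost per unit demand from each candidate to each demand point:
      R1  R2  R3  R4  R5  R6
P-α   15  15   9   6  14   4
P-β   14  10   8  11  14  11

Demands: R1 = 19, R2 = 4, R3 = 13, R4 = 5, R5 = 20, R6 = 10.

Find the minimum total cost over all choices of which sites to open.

Open {P-α}: assign each demand point to its cheapest open site.
  R1→P-α 19×15=285, R2→P-α 4×15=60, R3→P-α 13×9=117, R4→P-α 5×6=30, R5→P-α 20×14=280, R6→P-α 10×4=40
  link cost 812, fixed 165 → total 977.
Compare {P-β}: link cost 855 + fixed 190 = 1045.
Compare {P-α, P-β}: link cost 760 + fixed 355 = 1115.

977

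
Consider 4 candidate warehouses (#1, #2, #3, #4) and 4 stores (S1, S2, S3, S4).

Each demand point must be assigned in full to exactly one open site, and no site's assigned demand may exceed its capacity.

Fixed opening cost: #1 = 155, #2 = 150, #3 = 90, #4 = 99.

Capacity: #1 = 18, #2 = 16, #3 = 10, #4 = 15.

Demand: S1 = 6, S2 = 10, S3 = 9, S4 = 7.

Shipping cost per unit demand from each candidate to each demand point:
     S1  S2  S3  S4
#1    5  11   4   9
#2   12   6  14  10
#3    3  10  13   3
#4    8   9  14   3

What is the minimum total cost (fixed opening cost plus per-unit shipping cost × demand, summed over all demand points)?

Open {#1, #3, #4}; cheapest assignment that respects the capacities:
  #1 (cap 18, load 15): S1, S3 — cost 6×5 + 9×4 = 66
  #3 (cap 10, load 7): S4 — cost 7×3 = 21
  #4 (cap 15, load 10): S2 — cost 10×9 = 90
  Shipping 177, fixed 344 → total 521.
  Any other capacity-feasible assignment to {#1, #3, #4} ships for at least 177.
Compare {#1, #2}: its best feasible assignment gives total 536.
Compare {#1, #2, #3}: its best feasible assignment gives total 542.
Every other set of open sites that can feasibly serve all demand totals ≥ 536 even under its best assignment. Minimum: 521.

521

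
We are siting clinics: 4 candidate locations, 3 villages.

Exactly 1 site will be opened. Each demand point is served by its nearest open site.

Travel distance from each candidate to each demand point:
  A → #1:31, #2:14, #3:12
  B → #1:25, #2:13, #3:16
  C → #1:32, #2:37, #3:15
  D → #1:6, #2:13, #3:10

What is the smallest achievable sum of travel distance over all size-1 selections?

29

Open {D}.
  #1→D 6, #2→D 13, #3→D 10  ⇒ total 29.
Compare {B}: total 54.
Compare {A}: total 57.
No size-1 selection does better; minimum is 29.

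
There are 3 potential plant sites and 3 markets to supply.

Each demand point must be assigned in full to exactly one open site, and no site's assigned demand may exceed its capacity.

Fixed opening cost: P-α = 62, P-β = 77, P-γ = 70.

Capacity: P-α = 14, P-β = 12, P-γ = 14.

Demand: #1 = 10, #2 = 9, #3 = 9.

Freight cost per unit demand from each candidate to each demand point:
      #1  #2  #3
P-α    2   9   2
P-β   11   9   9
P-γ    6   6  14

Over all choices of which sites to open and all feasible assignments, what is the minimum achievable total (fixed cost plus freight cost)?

364

Open {P-α, P-β, P-γ}; cheapest assignment that respects the capacities:
  P-α (cap 14, load 10): #1 — cost 10×2 = 20
  P-β (cap 12, load 9): #3 — cost 9×9 = 81
  P-γ (cap 14, load 9): #2 — cost 9×6 = 54
  Shipping 155, fixed 209 → total 364.
  Any other capacity-feasible assignment to {P-α, P-β, P-γ} ships for at least 155.
Total demand is 28; every other set of sites either has combined capacity below 28 or cannot fit the demands without splitting one across sites, so {P-α, P-β, P-γ} is the only feasible choice of open sites. Minimum: 364.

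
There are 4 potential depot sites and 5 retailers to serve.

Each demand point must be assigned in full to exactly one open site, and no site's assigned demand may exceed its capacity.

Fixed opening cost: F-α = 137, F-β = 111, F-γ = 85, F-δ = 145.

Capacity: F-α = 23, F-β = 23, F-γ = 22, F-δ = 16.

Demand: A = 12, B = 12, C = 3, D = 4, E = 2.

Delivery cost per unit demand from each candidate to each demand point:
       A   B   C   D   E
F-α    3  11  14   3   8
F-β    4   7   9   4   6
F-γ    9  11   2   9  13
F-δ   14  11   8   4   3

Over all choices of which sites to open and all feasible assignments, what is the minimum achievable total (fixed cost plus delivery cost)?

410

Open {F-β, F-γ}; cheapest assignment that respects the capacities:
  F-β (cap 23, load 18): A, D, E — cost 12×4 + 4×4 + 2×6 = 76
  F-γ (cap 22, load 15): B, C — cost 12×11 + 3×2 = 138
  Shipping 214, fixed 196 → total 410.
  Any other capacity-feasible assignment to {F-β, F-γ} ships for at least 214.
Compare {F-α, F-β}: its best feasible assignment gives total 419.
Compare {F-α, F-γ}: its best feasible assignment gives total 424.
Every other set of open sites that can feasibly serve all demand totals ≥ 419 even under its best assignment. Minimum: 410.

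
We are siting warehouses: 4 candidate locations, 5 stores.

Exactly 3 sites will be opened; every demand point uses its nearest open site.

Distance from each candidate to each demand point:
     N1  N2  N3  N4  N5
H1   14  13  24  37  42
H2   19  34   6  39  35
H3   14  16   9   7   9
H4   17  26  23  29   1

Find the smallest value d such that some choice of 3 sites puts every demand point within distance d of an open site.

Open {H1, H2, H3}.
  Farthest demand point is N1 at distance 14 (to H1); all others are ≤ 14.
With {H1, H3, H4} the worst case is 14.
With {H2, H3, H4} the worst case is 16.
No size-3 selection achieves below 14.

14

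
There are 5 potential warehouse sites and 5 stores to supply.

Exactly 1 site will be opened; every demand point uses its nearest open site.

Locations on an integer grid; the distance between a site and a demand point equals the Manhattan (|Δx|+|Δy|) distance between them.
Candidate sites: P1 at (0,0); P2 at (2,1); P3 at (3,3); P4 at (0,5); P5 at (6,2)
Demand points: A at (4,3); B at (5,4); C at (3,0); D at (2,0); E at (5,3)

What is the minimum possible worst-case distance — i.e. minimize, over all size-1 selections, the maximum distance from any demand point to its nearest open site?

4

Open {P3}.
  Farthest demand point is D at distance 4 (to P3); all others are ≤ 4.
With {P2} the worst case is 6.
With {P5} the worst case is 6.
No size-1 selection achieves below 4.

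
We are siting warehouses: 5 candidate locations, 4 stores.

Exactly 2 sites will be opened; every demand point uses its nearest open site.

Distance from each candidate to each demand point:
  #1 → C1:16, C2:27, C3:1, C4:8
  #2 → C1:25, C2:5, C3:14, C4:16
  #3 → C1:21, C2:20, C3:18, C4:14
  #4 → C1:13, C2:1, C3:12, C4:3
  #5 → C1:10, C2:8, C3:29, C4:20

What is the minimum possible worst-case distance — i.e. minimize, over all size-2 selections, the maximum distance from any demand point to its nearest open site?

10

Open {#1, #5}.
  Farthest demand point is C1 at distance 10 (to #5); all others are ≤ 10.
With {#4, #5} the worst case is 12.
With {#1, #4} the worst case is 13.
No size-2 selection achieves below 10.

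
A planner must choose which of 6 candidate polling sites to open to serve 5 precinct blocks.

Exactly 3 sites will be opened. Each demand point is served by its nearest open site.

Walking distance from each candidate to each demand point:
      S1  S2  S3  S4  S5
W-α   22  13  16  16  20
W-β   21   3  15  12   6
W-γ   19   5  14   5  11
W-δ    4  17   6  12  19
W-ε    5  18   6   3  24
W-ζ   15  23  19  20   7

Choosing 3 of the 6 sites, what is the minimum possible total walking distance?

22

Open {W-β, W-δ, W-ε}.
  S1→W-δ 4, S2→W-β 3, S3→W-δ 6, S4→W-ε 3, S5→W-β 6  ⇒ total 22.
Compare {W-α, W-β, W-ε}: total 23.
Compare {W-β, W-γ, W-ε}: total 23.
No size-3 selection does better; minimum is 22.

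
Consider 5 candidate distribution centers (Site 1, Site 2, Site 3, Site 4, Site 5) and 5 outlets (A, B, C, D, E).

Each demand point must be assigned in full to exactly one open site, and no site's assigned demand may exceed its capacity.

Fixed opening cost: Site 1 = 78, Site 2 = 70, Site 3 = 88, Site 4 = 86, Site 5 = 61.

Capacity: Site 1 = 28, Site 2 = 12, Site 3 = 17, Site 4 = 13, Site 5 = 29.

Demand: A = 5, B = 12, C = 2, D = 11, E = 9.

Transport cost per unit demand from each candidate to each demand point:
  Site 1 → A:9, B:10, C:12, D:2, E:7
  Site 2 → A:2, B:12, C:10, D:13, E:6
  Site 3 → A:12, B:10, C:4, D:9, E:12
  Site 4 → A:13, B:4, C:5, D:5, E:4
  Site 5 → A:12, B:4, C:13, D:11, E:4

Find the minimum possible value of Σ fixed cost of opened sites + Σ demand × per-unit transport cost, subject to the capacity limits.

Open {Site 1, Site 5}; cheapest assignment that respects the capacities:
  Site 1 (cap 28, load 18): A, C, D — cost 5×9 + 2×12 + 11×2 = 91
  Site 5 (cap 29, load 21): B, E — cost 12×4 + 9×4 = 84
  Shipping 175, fixed 139 → total 314.
  Any other capacity-feasible assignment to {Site 1, Site 5} ships for at least 175.
Compare {Site 1, Site 2, Site 5}: its best feasible assignment gives total 345.
Compare {Site 4, Site 5}: its best feasible assignment gives total 356.
Every other set of open sites that can feasibly serve all demand totals ≥ 345 even under its best assignment. Minimum: 314.

314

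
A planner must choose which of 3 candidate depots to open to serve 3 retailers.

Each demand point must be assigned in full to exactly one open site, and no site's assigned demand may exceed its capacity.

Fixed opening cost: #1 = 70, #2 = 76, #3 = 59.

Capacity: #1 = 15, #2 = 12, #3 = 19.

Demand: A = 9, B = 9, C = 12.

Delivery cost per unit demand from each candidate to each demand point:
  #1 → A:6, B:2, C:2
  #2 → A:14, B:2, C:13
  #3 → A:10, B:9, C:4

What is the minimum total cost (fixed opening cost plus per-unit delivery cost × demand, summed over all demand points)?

Open {#1, #3}; cheapest assignment that respects the capacities:
  #1 (cap 15, load 12): C — cost 12×2 = 24
  #3 (cap 19, load 18): A, B — cost 9×10 + 9×9 = 171
  Shipping 195, fixed 129 → total 324.
  Any other capacity-feasible assignment to {#1, #3} ships for at least 195.
Compare {#1, #2, #3}: its best feasible assignment gives total 325.
Compare {#2, #3}: its best feasible assignment gives total 462.
Every other set of open sites that can feasibly serve all demand totals ≥ 325 even under its best assignment. Minimum: 324.

324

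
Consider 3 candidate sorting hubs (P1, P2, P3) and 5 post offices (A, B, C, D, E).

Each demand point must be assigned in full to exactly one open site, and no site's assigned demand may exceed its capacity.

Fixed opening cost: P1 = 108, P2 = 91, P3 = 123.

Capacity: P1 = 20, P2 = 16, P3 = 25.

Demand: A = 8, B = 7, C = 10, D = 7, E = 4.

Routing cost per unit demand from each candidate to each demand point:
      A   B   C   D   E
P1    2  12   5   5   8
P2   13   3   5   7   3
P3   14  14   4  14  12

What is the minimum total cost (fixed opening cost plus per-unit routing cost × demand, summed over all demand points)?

446

Open {P1, P2, P3}; cheapest assignment that respects the capacities:
  P1 (cap 20, load 15): A, D — cost 8×2 + 7×5 = 51
  P2 (cap 16, load 11): B, E — cost 7×3 + 4×3 = 33
  P3 (cap 25, load 10): C — cost 10×4 = 40
  Shipping 124, fixed 322 → total 446.
  Any other capacity-feasible assignment to {P1, P2, P3} ships for at least 124.
Compare {P1, P3}: its best feasible assignment gives total 452.
Compare {P2, P3}: its best feasible assignment gives total 484.
Every other set of open sites that can feasibly serve all demand totals ≥ 452 even under its best assignment. Minimum: 446.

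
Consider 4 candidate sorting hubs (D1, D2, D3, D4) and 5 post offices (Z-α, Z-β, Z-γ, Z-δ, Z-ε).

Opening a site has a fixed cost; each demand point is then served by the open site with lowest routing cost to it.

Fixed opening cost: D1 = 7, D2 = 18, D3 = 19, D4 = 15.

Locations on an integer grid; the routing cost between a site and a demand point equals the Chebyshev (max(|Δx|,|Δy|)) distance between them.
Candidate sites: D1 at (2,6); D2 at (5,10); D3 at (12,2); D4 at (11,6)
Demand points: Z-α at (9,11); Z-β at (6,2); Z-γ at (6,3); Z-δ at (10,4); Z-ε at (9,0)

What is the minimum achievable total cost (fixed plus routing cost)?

37

Open {D1}: assign each demand point to its cheapest open site.
  Z-α→D1 7, Z-β→D1 4, Z-γ→D1 4, Z-δ→D1 8, Z-ε→D1 7
  routing cost 30, fixed 7 → total 37.
Compare {D4}: routing cost 23 + fixed 15 = 38.
Compare {D1, D4}: routing cost 21 + fixed 22 = 43.
Compare {D3}: routing cost 26 + fixed 19 = 45.
All other subsets cost ≥ 38. Minimum total cost: 37.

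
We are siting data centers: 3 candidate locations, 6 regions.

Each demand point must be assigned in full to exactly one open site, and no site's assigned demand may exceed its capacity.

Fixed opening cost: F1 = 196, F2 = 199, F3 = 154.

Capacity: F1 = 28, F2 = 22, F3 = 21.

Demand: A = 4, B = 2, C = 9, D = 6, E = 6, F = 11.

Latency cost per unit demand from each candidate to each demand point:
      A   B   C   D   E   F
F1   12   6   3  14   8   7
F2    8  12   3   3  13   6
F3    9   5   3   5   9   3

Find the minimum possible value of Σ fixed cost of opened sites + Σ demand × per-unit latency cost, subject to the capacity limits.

Open {F2, F3}; cheapest assignment that respects the capacities:
  F2 (cap 22, load 19): A, C, D — cost 4×8 + 9×3 + 6×3 = 77
  F3 (cap 21, load 19): B, E, F — cost 2×5 + 6×9 + 11×3 = 97
  Shipping 174, fixed 353 → total 527.
  Any other capacity-feasible assignment to {F2, F3} ships for at least 174.
Compare {F1, F3}: its best feasible assignment gives total 536.
Compare {F1, F2}: its best feasible assignment gives total 598.
Every other set of open sites that can feasibly serve all demand totals ≥ 536 even under its best assignment. Minimum: 527.

527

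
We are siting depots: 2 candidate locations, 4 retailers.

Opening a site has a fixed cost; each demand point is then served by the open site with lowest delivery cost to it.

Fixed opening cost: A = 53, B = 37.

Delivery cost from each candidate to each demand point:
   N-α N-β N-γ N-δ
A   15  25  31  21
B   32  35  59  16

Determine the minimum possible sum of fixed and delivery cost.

Open {A}: assign each demand point to its cheapest open site.
  N-α→A 15, N-β→A 25, N-γ→A 31, N-δ→A 21
  delivery cost 92, fixed 53 → total 145.
Compare {A, B}: delivery cost 87 + fixed 90 = 177.
Compare {B}: delivery cost 142 + fixed 37 = 179.

145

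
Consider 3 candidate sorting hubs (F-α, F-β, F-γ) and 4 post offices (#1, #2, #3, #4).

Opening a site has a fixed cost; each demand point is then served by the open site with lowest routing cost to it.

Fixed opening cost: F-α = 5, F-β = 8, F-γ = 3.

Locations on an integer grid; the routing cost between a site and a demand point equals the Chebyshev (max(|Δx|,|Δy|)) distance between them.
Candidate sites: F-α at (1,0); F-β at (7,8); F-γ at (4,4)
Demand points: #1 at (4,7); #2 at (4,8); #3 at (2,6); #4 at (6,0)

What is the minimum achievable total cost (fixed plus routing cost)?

Open {F-γ}: assign each demand point to its cheapest open site.
  #1→F-γ 3, #2→F-γ 4, #3→F-γ 2, #4→F-γ 4
  routing cost 13, fixed 3 → total 16.
Compare {F-α, F-γ}: routing cost 13 + fixed 8 = 21.
Compare {F-β, F-γ}: routing cost 12 + fixed 11 = 23.
Compare {F-β}: routing cost 19 + fixed 8 = 27.
All other subsets cost ≥ 21. Minimum total cost: 16.

16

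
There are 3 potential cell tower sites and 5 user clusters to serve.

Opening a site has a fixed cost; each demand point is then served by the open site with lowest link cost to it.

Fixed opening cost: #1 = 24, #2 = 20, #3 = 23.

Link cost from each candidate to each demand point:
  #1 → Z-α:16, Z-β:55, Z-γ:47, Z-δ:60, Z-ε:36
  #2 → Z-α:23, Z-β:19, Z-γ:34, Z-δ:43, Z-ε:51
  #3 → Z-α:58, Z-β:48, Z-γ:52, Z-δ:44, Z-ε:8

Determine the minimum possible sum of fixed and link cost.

Open {#2, #3}: assign each demand point to its cheapest open site.
  Z-α→#2 23, Z-β→#2 19, Z-γ→#2 34, Z-δ→#2 43, Z-ε→#3 8
  link cost 127, fixed 43 → total 170.
Compare {#1, #2, #3}: link cost 120 + fixed 67 = 187.
Compare {#2}: link cost 170 + fixed 20 = 190.
Compare {#1, #2}: link cost 148 + fixed 44 = 192.
All other subsets cost ≥ 187. Minimum total cost: 170.

170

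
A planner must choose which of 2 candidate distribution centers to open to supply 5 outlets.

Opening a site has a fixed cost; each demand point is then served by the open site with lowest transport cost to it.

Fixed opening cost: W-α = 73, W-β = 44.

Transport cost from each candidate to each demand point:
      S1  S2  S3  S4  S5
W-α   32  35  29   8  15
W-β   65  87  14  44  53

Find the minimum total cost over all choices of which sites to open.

Open {W-α}: assign each demand point to its cheapest open site.
  S1→W-α 32, S2→W-α 35, S3→W-α 29, S4→W-α 8, S5→W-α 15
  transport cost 119, fixed 73 → total 192.
Compare {W-α, W-β}: transport cost 104 + fixed 117 = 221.
Compare {W-β}: transport cost 263 + fixed 44 = 307.

192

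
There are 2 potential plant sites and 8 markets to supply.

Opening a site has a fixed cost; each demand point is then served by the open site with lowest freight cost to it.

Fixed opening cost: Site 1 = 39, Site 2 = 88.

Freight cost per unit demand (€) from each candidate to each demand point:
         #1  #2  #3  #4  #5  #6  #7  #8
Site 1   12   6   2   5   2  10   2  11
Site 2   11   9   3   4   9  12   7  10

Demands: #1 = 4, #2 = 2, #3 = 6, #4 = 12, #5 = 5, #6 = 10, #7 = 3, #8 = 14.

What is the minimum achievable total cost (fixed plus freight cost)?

Open {Site 1}: assign each demand point to its cheapest open site.
  #1→Site 1 4×12=48, #2→Site 1 2×6=12, #3→Site 1 6×2=12, #4→Site 1 12×5=60, #5→Site 1 5×2=10, #6→Site 1 10×10=100, #7→Site 1 3×2=6, #8→Site 1 14×11=154
  freight cost 402, fixed 39 → total 441.
Compare {Site 1, Site 2}: freight cost 372 + fixed 127 = 499.
Compare {Site 2}: freight cost 454 + fixed 88 = 542.

441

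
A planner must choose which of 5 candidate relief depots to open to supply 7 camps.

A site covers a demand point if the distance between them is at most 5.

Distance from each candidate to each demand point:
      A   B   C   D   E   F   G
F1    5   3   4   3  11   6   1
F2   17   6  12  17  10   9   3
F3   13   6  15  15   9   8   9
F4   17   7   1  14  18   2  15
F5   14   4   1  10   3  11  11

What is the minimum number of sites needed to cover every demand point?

3

Coverage sets (demand points within 5 of each site):
  F1: {A, B, C, D, G}
  F2: {G}
  F3: {}
  F4: {C, F}
  F5: {B, C, E}
No 2 sites suffice: every size-2 union leaves at least one demand point uncovered.
But {F1, F4, F5} covers everything, so the minimum is 3.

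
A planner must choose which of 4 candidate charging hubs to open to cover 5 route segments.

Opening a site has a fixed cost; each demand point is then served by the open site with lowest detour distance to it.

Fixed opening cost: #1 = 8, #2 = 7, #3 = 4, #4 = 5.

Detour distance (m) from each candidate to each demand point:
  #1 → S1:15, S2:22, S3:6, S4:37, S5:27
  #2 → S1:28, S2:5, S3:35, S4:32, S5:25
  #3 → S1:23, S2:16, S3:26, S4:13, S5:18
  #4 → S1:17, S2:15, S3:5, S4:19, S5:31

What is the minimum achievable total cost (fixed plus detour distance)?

74

Open {#2, #3, #4}: assign each demand point to its cheapest open site.
  S1→#4 17, S2→#2 5, S3→#4 5, S4→#3 13, S5→#3 18
  detour distance 58, fixed 16 → total 74.
Compare {#1, #2, #3}: detour distance 57 + fixed 19 = 76.
Compare {#3, #4}: detour distance 68 + fixed 9 = 77.
Compare {#1, #3}: detour distance 68 + fixed 12 = 80.
All other subsets cost ≥ 76. Minimum total cost: 74.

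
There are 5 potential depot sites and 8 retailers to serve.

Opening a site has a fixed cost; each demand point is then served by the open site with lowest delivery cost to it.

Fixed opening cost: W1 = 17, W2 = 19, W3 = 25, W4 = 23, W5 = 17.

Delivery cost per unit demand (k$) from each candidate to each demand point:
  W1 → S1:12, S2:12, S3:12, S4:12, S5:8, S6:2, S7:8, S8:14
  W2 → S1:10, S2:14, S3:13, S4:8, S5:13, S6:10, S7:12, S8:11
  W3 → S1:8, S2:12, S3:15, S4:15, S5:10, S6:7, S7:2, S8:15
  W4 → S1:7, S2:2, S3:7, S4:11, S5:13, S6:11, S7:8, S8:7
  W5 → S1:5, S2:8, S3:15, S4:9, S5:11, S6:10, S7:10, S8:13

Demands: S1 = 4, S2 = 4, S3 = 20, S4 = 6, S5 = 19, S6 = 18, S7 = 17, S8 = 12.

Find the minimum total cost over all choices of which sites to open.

610

Open {W1, W3, W4, W5}: assign each demand point to its cheapest open site.
  S1→W5 4×5=20, S2→W4 4×2=8, S3→W4 20×7=140, S4→W5 6×9=54, S5→W1 19×8=152, S6→W1 18×2=36, S7→W3 17×2=34, S8→W4 12×7=84
  delivery cost 528, fixed 82 → total 610.
Compare {W1, W3, W4}: delivery cost 548 + fixed 65 = 613.
Compare {W1, W2, W3, W4}: delivery cost 530 + fixed 84 = 614.
Compare {W1, W2, W3, W4, W5}: delivery cost 522 + fixed 101 = 623.
All other subsets cost ≥ 613. Minimum total cost: 610.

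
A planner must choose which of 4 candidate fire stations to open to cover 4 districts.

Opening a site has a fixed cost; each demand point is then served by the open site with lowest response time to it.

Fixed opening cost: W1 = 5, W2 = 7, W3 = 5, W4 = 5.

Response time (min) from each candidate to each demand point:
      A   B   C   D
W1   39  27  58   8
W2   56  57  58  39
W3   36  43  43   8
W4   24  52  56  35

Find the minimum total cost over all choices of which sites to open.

117

Open {W1, W3, W4}: assign each demand point to its cheapest open site.
  A→W4 24, B→W1 27, C→W3 43, D→W1 8
  response time 102, fixed 15 → total 117.
Compare {W1, W3}: response time 114 + fixed 10 = 124.
Compare {W1, W2, W3, W4}: response time 102 + fixed 22 = 124.
Compare {W1, W4}: response time 115 + fixed 10 = 125.
All other subsets cost ≥ 124. Minimum total cost: 117.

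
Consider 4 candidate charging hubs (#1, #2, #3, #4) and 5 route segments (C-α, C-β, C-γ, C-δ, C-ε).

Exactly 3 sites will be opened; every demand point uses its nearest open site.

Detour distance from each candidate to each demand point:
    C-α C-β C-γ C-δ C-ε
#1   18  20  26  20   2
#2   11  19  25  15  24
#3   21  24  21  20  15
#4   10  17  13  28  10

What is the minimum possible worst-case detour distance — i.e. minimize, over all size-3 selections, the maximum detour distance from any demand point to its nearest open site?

Open {#1, #2, #4}.
  Farthest demand point is C-β at detour distance 17 (to #4); all others are ≤ 17.
With {#2, #3, #4} the worst case is 17.
With {#1, #3, #4} the worst case is 20.
No size-3 selection achieves below 17.

17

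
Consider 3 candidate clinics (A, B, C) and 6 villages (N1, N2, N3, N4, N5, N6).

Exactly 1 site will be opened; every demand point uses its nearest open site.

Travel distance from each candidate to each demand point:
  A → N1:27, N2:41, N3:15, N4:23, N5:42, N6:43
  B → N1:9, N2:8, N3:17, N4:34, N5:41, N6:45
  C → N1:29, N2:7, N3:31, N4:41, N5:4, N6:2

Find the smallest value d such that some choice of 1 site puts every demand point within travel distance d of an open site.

41

Open {C}.
  Farthest demand point is N4 at travel distance 41 (to C); all others are ≤ 41.
With {A} the worst case is 43.
With {B} the worst case is 45.
No size-1 selection achieves below 41.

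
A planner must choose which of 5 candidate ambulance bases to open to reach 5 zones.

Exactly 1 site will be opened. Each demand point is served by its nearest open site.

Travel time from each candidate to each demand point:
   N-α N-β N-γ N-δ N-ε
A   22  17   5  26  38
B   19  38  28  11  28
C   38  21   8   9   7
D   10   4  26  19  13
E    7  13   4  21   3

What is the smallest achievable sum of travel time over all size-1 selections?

Open {E}.
  N-α→E 7, N-β→E 13, N-γ→E 4, N-δ→E 21, N-ε→E 3  ⇒ total 48.
Compare {D}: total 72.
Compare {C}: total 83.
No size-1 selection does better; minimum is 48.

48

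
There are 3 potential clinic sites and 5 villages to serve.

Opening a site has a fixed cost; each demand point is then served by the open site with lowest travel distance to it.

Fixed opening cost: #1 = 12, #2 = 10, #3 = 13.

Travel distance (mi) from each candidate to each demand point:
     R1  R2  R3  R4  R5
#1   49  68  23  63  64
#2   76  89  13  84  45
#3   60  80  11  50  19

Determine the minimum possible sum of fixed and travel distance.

222

Open {#1, #3}: assign each demand point to its cheapest open site.
  R1→#1 49, R2→#1 68, R3→#3 11, R4→#3 50, R5→#3 19
  travel distance 197, fixed 25 → total 222.
Compare {#1, #2, #3}: travel distance 197 + fixed 35 = 232.
Compare {#3}: travel distance 220 + fixed 13 = 233.
Compare {#2, #3}: travel distance 220 + fixed 23 = 243.
All other subsets cost ≥ 232. Minimum total cost: 222.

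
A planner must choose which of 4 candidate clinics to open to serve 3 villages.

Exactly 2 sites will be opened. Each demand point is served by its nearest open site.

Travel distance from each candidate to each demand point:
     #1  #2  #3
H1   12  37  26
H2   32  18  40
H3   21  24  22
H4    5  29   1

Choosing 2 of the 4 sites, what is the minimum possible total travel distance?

Open {H2, H4}.
  #1→H4 5, #2→H2 18, #3→H4 1  ⇒ total 24.
Compare {H3, H4}: total 30.
Compare {H1, H4}: total 35.
No size-2 selection does better; minimum is 24.

24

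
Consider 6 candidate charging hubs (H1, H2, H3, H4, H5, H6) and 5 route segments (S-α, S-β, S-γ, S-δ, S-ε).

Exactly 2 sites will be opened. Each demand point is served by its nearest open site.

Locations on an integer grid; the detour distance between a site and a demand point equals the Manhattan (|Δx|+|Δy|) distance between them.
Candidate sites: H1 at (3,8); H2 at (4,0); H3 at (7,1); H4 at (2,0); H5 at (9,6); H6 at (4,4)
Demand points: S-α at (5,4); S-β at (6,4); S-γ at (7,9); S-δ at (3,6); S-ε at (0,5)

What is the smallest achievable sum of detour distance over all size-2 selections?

15

Open {H1, H6}.
  S-α→H6 1, S-β→H6 2, S-γ→H1 5, S-δ→H1 2, S-ε→H6 5  ⇒ total 15.
Compare {H5, H6}: total 16.
Compare {H2, H6}: total 19.
No size-2 selection does better; minimum is 15.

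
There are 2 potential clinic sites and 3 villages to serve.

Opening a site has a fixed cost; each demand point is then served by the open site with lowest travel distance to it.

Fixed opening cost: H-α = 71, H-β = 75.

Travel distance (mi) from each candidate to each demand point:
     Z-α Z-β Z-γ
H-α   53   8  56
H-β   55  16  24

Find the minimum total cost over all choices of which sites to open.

170

Open {H-β}: assign each demand point to its cheapest open site.
  Z-α→H-β 55, Z-β→H-β 16, Z-γ→H-β 24
  travel distance 95, fixed 75 → total 170.
Compare {H-α}: travel distance 117 + fixed 71 = 188.
Compare {H-α, H-β}: travel distance 85 + fixed 146 = 231.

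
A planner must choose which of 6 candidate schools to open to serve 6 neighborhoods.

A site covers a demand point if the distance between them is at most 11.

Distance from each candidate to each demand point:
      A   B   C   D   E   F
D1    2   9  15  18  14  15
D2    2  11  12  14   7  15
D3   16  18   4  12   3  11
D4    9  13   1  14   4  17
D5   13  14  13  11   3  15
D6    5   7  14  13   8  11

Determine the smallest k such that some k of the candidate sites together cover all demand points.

Coverage sets (demand points within 11 of each site):
  D1: {A, B}
  D2: {A, B, E}
  D3: {C, E, F}
  D4: {A, C, E}
  D5: {D, E}
  D6: {A, B, E, F}
No 2 sites suffice: every size-2 union leaves at least one demand point uncovered.
But {D1, D3, D5} covers everything, so the minimum is 3.

3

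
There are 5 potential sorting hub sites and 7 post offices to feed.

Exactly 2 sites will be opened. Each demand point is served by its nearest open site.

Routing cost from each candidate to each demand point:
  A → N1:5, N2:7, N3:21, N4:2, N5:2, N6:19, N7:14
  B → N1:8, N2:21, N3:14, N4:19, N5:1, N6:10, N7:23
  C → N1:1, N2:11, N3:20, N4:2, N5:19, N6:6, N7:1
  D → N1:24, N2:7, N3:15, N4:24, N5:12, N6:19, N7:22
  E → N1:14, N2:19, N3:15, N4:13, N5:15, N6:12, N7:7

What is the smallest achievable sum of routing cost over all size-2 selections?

36

Open {B, C}.
  N1→C 1, N2→C 11, N3→B 14, N4→C 2, N5→B 1, N6→C 6, N7→C 1  ⇒ total 36.
Compare {A, C}: total 39.
Compare {C, D}: total 44.
No size-2 selection does better; minimum is 36.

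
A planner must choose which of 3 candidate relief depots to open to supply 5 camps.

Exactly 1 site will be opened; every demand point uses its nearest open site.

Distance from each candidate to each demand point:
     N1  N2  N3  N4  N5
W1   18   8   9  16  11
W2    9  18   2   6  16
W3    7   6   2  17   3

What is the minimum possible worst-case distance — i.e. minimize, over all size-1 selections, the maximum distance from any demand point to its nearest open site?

17

Open {W3}.
  Farthest demand point is N4 at distance 17 (to W3); all others are ≤ 17.
With {W1} the worst case is 18.
With {W2} the worst case is 18.
No size-1 selection achieves below 17.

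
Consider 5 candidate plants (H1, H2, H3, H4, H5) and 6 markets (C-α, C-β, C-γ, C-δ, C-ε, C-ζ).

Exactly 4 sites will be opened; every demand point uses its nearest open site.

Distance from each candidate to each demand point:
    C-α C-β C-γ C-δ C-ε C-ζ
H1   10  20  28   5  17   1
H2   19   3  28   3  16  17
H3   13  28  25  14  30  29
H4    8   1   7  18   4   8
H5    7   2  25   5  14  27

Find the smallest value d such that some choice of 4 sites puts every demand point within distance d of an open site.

Open {H1, H2, H4, H5}.
  Farthest demand point is C-α at distance 7 (to H5); all others are ≤ 7.
With {H1, H3, H4, H5} the worst case is 7.
With {H1, H2, H3, H4} the worst case is 8.
No size-4 selection achieves below 7.

7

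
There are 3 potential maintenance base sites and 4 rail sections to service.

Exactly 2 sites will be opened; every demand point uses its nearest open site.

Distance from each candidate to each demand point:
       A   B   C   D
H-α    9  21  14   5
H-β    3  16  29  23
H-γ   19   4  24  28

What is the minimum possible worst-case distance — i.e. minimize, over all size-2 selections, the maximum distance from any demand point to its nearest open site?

14

Open {H-α, H-γ}.
  Farthest demand point is C at distance 14 (to H-α); all others are ≤ 14.
With {H-α, H-β} the worst case is 16.
With {H-β, H-γ} the worst case is 24.
No size-2 selection achieves below 14.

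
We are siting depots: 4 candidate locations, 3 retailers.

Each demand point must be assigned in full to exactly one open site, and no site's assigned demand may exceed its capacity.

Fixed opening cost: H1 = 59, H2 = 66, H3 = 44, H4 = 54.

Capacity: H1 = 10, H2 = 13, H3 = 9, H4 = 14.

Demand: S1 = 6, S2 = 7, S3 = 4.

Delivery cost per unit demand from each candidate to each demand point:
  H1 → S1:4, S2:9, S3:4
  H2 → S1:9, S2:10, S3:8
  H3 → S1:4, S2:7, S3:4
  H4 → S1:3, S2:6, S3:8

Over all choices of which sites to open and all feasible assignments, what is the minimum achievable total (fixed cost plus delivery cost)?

Open {H3, H4}; cheapest assignment that respects the capacities:
  H3 (cap 9, load 4): S3 — cost 4×4 = 16
  H4 (cap 14, load 13): S1, S2 — cost 6×3 + 7×6 = 60
  Shipping 76, fixed 98 → total 174.
  Any other capacity-feasible assignment to {H3, H4} ships for at least 76.
Compare {H1, H4}: its best feasible assignment gives total 189.
Compare {H1, H3}: its best feasible assignment gives total 192.
Every other set of open sites that can feasibly serve all demand totals ≥ 189 even under its best assignment. Minimum: 174.

174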